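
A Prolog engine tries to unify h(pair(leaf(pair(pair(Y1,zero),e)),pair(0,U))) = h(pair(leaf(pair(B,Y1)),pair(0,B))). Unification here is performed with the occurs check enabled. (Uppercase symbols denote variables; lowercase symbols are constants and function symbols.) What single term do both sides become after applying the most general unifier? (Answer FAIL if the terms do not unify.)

Decompose h/1: pair(leaf(pair(pair(Y1,zero),e)),pair(0,U)) = pair(leaf(pair(B,Y1)),pair(0,B)).
Decompose pair/2: leaf(pair(pair(Y1,zero),e)) = leaf(pair(B,Y1)),  pair(0,U) = pair(0,B).
Decompose leaf/1: pair(pair(Y1,zero),e) = pair(B,Y1).
Decompose pair/2: pair(Y1,zero) = B,  e = Y1.
Bind B := pair(Y1,zero); substituting into the one remaining equation that mentions B gives: pair(0,U) = pair(0,pair(Y1,zero)).
Bind Y1 := e; substituting into the remaining equation gives: pair(0,U) = pair(0,pair(e,zero)). Substituting into the earlier binding gives B := pair(e,zero).
Decompose pair/2: 0 = 0,  U = pair(e,zero).
Delete trivial equation 0 = 0.
Bind U := pair(e,zero).
Applying the MGU to either side gives h(pair(leaf(pair(pair(e,zero),e)),pair(0,pair(e,zero)))).

h(pair(leaf(pair(pair(e,zero),e)),pair(0,pair(e,zero))))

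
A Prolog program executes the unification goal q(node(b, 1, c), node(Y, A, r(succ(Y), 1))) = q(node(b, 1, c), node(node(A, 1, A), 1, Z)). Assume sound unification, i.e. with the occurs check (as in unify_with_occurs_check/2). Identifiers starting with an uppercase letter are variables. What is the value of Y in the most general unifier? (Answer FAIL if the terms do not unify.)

Decompose q/2: node(b, 1, c) = node(b, 1, c),  node(Y, A, r(succ(Y), 1)) = node(node(A, 1, A), 1, Z).
Delete trivial equation node(b, 1, c) = node(b, 1, c).
Decompose node/3: Y = node(A, 1, A),  A = 1,  r(succ(Y), 1) = Z.
Bind Y := node(A, 1, A); substituting into the one remaining equation that mentions Y gives: r(succ(node(A, 1, A)), 1) = Z.
Bind A := 1; substituting into the remaining equation gives: r(succ(node(1, 1, 1)), 1) = Z. Substituting into the earlier binding gives Y := node(1, 1, 1).
Bind Z := r(succ(node(1, 1, 1)), 1).
MGU = { Y ↦ node(1, 1, 1), A ↦ 1, Z ↦ r(succ(node(1, 1, 1)), 1) }, so Y ↦ node(1, 1, 1).

node(1, 1, 1)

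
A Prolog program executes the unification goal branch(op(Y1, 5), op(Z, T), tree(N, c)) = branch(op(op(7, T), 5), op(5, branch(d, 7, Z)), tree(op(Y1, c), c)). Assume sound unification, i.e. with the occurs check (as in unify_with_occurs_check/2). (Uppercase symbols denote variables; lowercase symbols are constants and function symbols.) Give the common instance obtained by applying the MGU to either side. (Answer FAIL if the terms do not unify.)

Decompose branch/3: op(Y1, 5) = op(op(7, T), 5),  op(Z, T) = op(5, branch(d, 7, Z)),  tree(N, c) = tree(op(Y1, c), c).
Decompose op/2: Y1 = op(7, T),  5 = 5.
Bind Y1 := op(7, T); substituting into the one remaining equation that mentions Y1 gives: tree(N, c) = tree(op(op(7, T), c), c).
Delete trivial equation 5 = 5.
Decompose op/2: Z = 5,  T = branch(d, 7, Z).
Bind Z := 5; substituting into the one remaining equation that mentions Z gives: T = branch(d, 7, 5).
Bind T := branch(d, 7, 5); substituting into the remaining equation gives: tree(N, c) = tree(op(op(7, branch(d, 7, 5)), c), c). Substituting into the earlier binding gives Y1 := op(7, branch(d, 7, 5)).
Decompose tree/2: N = op(op(7, branch(d, 7, 5)), c),  c = c.
Bind N := op(op(7, branch(d, 7, 5)), c); no other remaining equation mentions N.
Delete trivial equation c = c.
Applying the MGU to either side gives branch(op(op(7, branch(d, 7, 5)), 5), op(5, branch(d, 7, 5)), tree(op(op(7, branch(d, 7, 5)), c), c)).

branch(op(op(7, branch(d, 7, 5)), 5), op(5, branch(d, 7, 5)), tree(op(op(7, branch(d, 7, 5)), c), c))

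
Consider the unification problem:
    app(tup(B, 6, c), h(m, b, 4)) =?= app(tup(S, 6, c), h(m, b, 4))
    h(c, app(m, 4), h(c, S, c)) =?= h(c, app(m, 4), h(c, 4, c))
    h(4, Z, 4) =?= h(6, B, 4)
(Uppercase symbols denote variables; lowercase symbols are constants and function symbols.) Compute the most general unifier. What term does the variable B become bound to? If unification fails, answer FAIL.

FAIL

Decompose app/2: tup(B, 6, c) =?= tup(S, 6, c),  h(m, b, 4) =?= h(m, b, 4).
Decompose tup/3: B =?= S,  6 =?= 6,  c =?= c.
Bind B := S; substituting into the one remaining equation that mentions B gives: h(4, Z, 4) =?= h(6, S, 4).
Delete trivial equation 6 =?= 6.
Delete trivial equation c =?= c.
Delete trivial equation h(m, b, 4) =?= h(m, b, 4).
Decompose h/3: c =?= c,  app(m, 4) =?= app(m, 4),  h(c, S, c) =?= h(c, 4, c).
Delete trivial equation c =?= c.
Delete trivial equation app(m, 4) =?= app(m, 4).
Decompose h/3: c =?= c,  S =?= 4,  c =?= c.
Delete trivial equation c =?= c.
Bind S := 4; substituting into the one remaining equation that mentions S gives: h(4, Z, 4) =?= h(6, 4, 4). Substituting into the earlier binding gives B := 4.
Delete trivial equation c =?= c.
Decompose h/3: 4 =?= 6,  Z =?= 4,  4 =?= 4.
Clash: constants 4 and 6 differ; no unifier exists.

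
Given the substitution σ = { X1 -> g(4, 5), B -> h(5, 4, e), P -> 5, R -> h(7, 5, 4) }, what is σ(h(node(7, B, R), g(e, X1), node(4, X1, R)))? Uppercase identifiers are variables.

h(node(7, h(5, 4, e), h(7, 5, 4)), g(e, g(4, 5)), node(4, g(4, 5), h(7, 5, 4)))

Replace each occurrence of X1 with g(4, 5).
Replace each occurrence of B with h(5, 4, e).
Replace each occurrence of R with h(7, 5, 4).
Result: h(node(7, h(5, 4, e), h(7, 5, 4)), g(e, g(4, 5)), node(4, g(4, 5), h(7, 5, 4))).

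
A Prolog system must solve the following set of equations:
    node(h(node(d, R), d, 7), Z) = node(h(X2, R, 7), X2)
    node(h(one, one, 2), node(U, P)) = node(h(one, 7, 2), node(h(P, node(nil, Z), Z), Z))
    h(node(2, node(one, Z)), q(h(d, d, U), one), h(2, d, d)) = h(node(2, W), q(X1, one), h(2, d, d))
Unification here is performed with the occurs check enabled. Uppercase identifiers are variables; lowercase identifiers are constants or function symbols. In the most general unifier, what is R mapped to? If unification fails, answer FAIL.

FAIL

Decompose node/2: h(node(d, R), d, 7) = h(X2, R, 7),  Z = X2.
Decompose h/3: node(d, R) = X2,  d = R,  7 = 7.
Bind X2 := node(d, R); substituting into the one remaining equation that mentions X2 gives: Z = node(d, R).
Bind R := d; substituting into the one remaining equation that mentions R gives: Z = node(d, d). Substituting into the earlier binding gives X2 := node(d, d).
Delete trivial equation 7 = 7.
Bind Z := node(d, d); substituting into the remaining equations gives: node(h(one, one, 2), node(U, P)) = node(h(one, 7, 2), node(h(P, node(nil, node(d, d)), node(d, d)), node(d, d))),  h(node(2, node(one, node(d, d))), q(h(d, d, U), one), h(2, d, d)) = h(node(2, W), q(X1, one), h(2, d, d)).
Decompose node/2: h(one, one, 2) = h(one, 7, 2),  node(U, P) = node(h(P, node(nil, node(d, d)), node(d, d)), node(d, d)).
Decompose h/3: one = one,  one = 7,  2 = 2.
Delete trivial equation one = one.
Clash: constants one and 7 differ; no unifier exists.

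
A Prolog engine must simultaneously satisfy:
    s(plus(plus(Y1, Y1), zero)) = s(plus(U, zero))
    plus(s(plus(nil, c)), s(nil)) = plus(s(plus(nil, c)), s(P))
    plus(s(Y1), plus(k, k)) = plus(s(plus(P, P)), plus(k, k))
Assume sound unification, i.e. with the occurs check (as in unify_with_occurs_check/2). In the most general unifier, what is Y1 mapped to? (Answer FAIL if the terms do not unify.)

Decompose s/1: plus(plus(Y1, Y1), zero) = plus(U, zero).
Decompose plus/2: plus(Y1, Y1) = U,  zero = zero.
Bind U := plus(Y1, Y1); no other remaining equation mentions U.
Delete trivial equation zero = zero.
Decompose plus/2: s(plus(nil, c)) = s(plus(nil, c)),  s(nil) = s(P).
Delete trivial equation s(plus(nil, c)) = s(plus(nil, c)).
Decompose s/1: nil = P.
Bind P := nil; substituting into the remaining equation gives: plus(s(Y1), plus(k, k)) = plus(s(plus(nil, nil)), plus(k, k)).
Decompose plus/2: s(Y1) = s(plus(nil, nil)),  plus(k, k) = plus(k, k).
Decompose s/1: Y1 = plus(nil, nil).
Bind Y1 := plus(nil, nil); no other remaining equation mentions Y1. Substituting into the earlier binding gives U := plus(plus(nil, nil), plus(nil, nil)).
Delete trivial equation plus(k, k) = plus(k, k).
MGU = { U -> plus(plus(nil, nil), plus(nil, nil)), P -> nil, Y1 -> plus(nil, nil) }, so Y1 -> plus(nil, nil).

plus(nil, nil)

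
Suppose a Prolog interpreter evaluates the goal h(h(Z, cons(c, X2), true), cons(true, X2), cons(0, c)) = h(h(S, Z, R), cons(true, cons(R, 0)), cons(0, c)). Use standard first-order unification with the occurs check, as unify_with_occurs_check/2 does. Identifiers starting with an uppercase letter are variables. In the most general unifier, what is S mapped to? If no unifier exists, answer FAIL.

cons(c, cons(true, 0))

Decompose h/3: h(Z, cons(c, X2), true) = h(S, Z, R),  cons(true, X2) = cons(true, cons(R, 0)),  cons(0, c) = cons(0, c).
Decompose h/3: Z = S,  cons(c, X2) = Z,  true = R.
Bind Z := S; substituting into the one remaining equation that mentions Z gives: cons(c, X2) = S.
Bind S := cons(c, X2); no other remaining equation mentions S. Substituting into the earlier binding gives Z := cons(c, X2).
Bind R := true; substituting into the one remaining equation that mentions R gives: cons(true, X2) = cons(true, cons(true, 0)).
Decompose cons/2: true = true,  X2 = cons(true, 0).
Delete trivial equation true = true.
Bind X2 := cons(true, 0); no other remaining equation mentions X2. Substituting into the earlier bindings gives Z := cons(c, cons(true, 0)), S := cons(c, cons(true, 0)).
Delete trivial equation cons(0, c) = cons(0, c).
MGU = { Z = cons(c, cons(true, 0)), S = cons(c, cons(true, 0)), R = true, X2 = cons(true, 0) }, so S = cons(c, cons(true, 0)).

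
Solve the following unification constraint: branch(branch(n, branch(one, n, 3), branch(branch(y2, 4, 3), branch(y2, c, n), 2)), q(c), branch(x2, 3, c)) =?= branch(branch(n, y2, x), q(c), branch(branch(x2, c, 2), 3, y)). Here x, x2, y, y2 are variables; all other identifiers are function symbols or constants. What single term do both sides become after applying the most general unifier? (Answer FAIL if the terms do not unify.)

FAIL

Decompose branch/3: branch(n, branch(one, n, 3), branch(branch(y2, 4, 3), branch(y2, c, n), 2)) =?= branch(n, y2, x),  q(c) =?= q(c),  branch(x2, 3, c) =?= branch(branch(x2, c, 2), 3, y).
Decompose branch/3: n =?= n,  branch(one, n, 3) =?= y2,  branch(branch(y2, 4, 3), branch(y2, c, n), 2) =?= x.
Delete trivial equation n =?= n.
Bind y2 := branch(one, n, 3); substituting into the one remaining equation that mentions y2 gives: branch(branch(branch(one, n, 3), 4, 3), branch(branch(one, n, 3), c, n), 2) =?= x.
Bind x := branch(branch(branch(one, n, 3), 4, 3), branch(branch(one, n, 3), c, n), 2); no other remaining equation mentions x.
Delete trivial equation q(c) =?= q(c).
Decompose branch/3: x2 =?= branch(x2, c, 2),  3 =?= 3,  c =?= y.
Occurs check fails: x2 occurs in branch(x2, c, 2); the equation x2 =?= branch(x2, c, 2) has no finite solution.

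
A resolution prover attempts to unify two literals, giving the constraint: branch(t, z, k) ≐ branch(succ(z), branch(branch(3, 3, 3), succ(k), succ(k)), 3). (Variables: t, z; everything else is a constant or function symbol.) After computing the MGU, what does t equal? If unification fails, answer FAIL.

FAIL

Decompose branch/3: t ≐ succ(z),  z ≐ branch(branch(3, 3, 3), succ(k), succ(k)),  k ≐ 3.
Bind t := succ(z); no other remaining equation mentions t.
Bind z := branch(branch(3, 3, 3), succ(k), succ(k)); no other remaining equation mentions z. Substituting into the earlier binding gives t := succ(branch(branch(3, 3, 3), succ(k), succ(k))).
Clash: constants k and 3 differ; no unifier exists.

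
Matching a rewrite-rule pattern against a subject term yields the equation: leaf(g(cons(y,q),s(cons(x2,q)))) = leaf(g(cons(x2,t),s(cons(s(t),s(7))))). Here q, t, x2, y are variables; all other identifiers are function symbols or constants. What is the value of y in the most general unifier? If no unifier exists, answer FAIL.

Decompose leaf/1: g(cons(y,q),s(cons(x2,q))) = g(cons(x2,t),s(cons(s(t),s(7)))).
Decompose g/2: cons(y,q) = cons(x2,t),  s(cons(x2,q)) = s(cons(s(t),s(7))).
Decompose cons/2: y = x2,  q = t.
Bind y := x2; no other remaining equation mentions y.
Bind q := t; substituting into the remaining equation gives: s(cons(x2,t)) = s(cons(s(t),s(7))).
Decompose s/1: cons(x2,t) = cons(s(t),s(7)).
Decompose cons/2: x2 = s(t),  t = s(7).
Bind x2 := s(t); no other remaining equation mentions x2. Substituting into the earlier binding gives y := s(t).
Bind t := s(7). Substituting into the earlier bindings gives y := s(s(7)), q := s(7), x2 := s(s(7)).
MGU = { y ↦ s(s(7)), q ↦ s(7), x2 ↦ s(s(7)), t ↦ s(7) }, so y ↦ s(s(7)).

s(s(7))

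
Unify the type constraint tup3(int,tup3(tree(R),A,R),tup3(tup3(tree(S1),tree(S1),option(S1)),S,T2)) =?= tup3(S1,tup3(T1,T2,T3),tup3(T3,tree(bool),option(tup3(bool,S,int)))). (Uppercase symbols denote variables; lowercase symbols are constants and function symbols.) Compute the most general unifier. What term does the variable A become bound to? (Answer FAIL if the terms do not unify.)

Decompose tup3/3: int =?= S1,  tup3(tree(R),A,R) =?= tup3(T1,T2,T3),  tup3(tup3(tree(S1),tree(S1),option(S1)),S,T2) =?= tup3(T3,tree(bool),option(tup3(bool,S,int))).
Bind S1 := int; substituting into the one remaining equation that mentions S1 gives: tup3(tup3(tree(int),tree(int),option(int)),S,T2) =?= tup3(T3,tree(bool),option(tup3(bool,S,int))).
Decompose tup3/3: tree(R) =?= T1,  A =?= T2,  R =?= T3.
Bind T1 := tree(R); no other remaining equation mentions T1.
Bind A := T2; no other remaining equation mentions A.
Bind R := T3; no other remaining equation mentions R. Substituting into the earlier binding gives T1 := tree(T3).
Decompose tup3/3: tup3(tree(int),tree(int),option(int)) =?= T3,  S =?= tree(bool),  T2 =?= option(tup3(bool,S,int)).
Bind T3 := tup3(tree(int),tree(int),option(int)); no other remaining equation mentions T3. Substituting into the earlier bindings gives T1 := tree(tup3(tree(int),tree(int),option(int))), R := tup3(tree(int),tree(int),option(int)).
Bind S := tree(bool); substituting into the remaining equation gives: T2 =?= option(tup3(bool,tree(bool),int)).
Bind T2 := option(tup3(bool,tree(bool),int)). Substituting into the earlier binding gives A := option(tup3(bool,tree(bool),int)).
MGU = { S1 := int, T1 := tree(tup3(tree(int),tree(int),option(int))), A := option(tup3(bool,tree(bool),int)), R := tup3(tree(int),tree(int),option(int)), T3 := tup3(tree(int),tree(int),option(int)), S := tree(bool), T2 := option(tup3(bool,tree(bool),int)) }, so A := option(tup3(bool,tree(bool),int)).

option(tup3(bool,tree(bool),int))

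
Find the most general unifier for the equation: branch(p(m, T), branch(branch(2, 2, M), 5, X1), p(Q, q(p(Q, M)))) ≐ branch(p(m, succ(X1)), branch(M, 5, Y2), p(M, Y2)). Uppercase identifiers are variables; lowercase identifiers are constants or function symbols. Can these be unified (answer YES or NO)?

Decompose branch/3: p(m, T) ≐ p(m, succ(X1)),  branch(branch(2, 2, M), 5, X1) ≐ branch(M, 5, Y2),  p(Q, q(p(Q, M))) ≐ p(M, Y2).
Decompose p/2: m ≐ m,  T ≐ succ(X1).
Delete trivial equation m ≐ m.
Bind T := succ(X1); no other remaining equation mentions T.
Decompose branch/3: branch(2, 2, M) ≐ M,  5 ≐ 5,  X1 ≐ Y2.
Occurs check fails: M occurs in branch(2, 2, M); the equation M ≐ branch(2, 2, M) has no finite solution.

NO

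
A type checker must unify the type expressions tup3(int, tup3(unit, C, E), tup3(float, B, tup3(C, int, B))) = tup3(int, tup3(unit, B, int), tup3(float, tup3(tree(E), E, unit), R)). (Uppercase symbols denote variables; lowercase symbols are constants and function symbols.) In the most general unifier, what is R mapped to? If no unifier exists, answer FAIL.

Decompose tup3/3: int = int,  tup3(unit, C, E) = tup3(unit, B, int),  tup3(float, B, tup3(C, int, B)) = tup3(float, tup3(tree(E), E, unit), R).
Delete trivial equation int = int.
Decompose tup3/3: unit = unit,  C = B,  E = int.
Delete trivial equation unit = unit.
Bind C := B; substituting into the one remaining equation that mentions C gives: tup3(float, B, tup3(B, int, B)) = tup3(float, tup3(tree(E), E, unit), R).
Bind E := int; substituting into the remaining equation gives: tup3(float, B, tup3(B, int, B)) = tup3(float, tup3(tree(int), int, unit), R).
Decompose tup3/3: float = float,  B = tup3(tree(int), int, unit),  tup3(B, int, B) = R.
Delete trivial equation float = float.
Bind B := tup3(tree(int), int, unit); substituting into the remaining equation gives: tup3(tup3(tree(int), int, unit), int, tup3(tree(int), int, unit)) = R. Substituting into the earlier binding gives C := tup3(tree(int), int, unit).
Bind R := tup3(tup3(tree(int), int, unit), int, tup3(tree(int), int, unit)).
MGU = { C ↦ tup3(tree(int), int, unit), E ↦ int, B ↦ tup3(tree(int), int, unit), R ↦ tup3(tup3(tree(int), int, unit), int, tup3(tree(int), int, unit)) }, so R ↦ tup3(tup3(tree(int), int, unit), int, tup3(tree(int), int, unit)).

tup3(tup3(tree(int), int, unit), int, tup3(tree(int), int, unit))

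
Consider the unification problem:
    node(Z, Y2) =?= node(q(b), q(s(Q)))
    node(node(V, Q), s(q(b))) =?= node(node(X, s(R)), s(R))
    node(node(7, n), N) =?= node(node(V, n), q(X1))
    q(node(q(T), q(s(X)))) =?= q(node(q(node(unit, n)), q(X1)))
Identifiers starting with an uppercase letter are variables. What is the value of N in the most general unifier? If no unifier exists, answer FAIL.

q(s(7))

Decompose node/2: Z =?= q(b),  Y2 =?= q(s(Q)).
Bind Z := q(b); no other remaining equation mentions Z.
Bind Y2 := q(s(Q)); no other remaining equation mentions Y2.
Decompose node/2: node(V, Q) =?= node(X, s(R)),  s(q(b)) =?= s(R).
Decompose node/2: V =?= X,  Q =?= s(R).
Bind V := X; substituting into the one remaining equation that mentions V gives: node(node(7, n), N) =?= node(node(X, n), q(X1)).
Bind Q := s(R); no other remaining equation mentions Q. Substituting into the earlier binding gives Y2 := q(s(s(R))).
Decompose s/1: q(b) =?= R.
Bind R := q(b); no other remaining equation mentions R. Substituting into the earlier bindings gives Y2 := q(s(s(q(b)))), Q := s(q(b)).
Decompose node/2: node(7, n) =?= node(X, n),  N =?= q(X1).
Decompose node/2: 7 =?= X,  n =?= n.
Bind X := 7; substituting into the one remaining equation that mentions X gives: q(node(q(T), q(s(7)))) =?= q(node(q(node(unit, n)), q(X1))). Substituting into the earlier binding gives V := 7.
Delete trivial equation n =?= n.
Bind N := q(X1); no other remaining equation mentions N.
Decompose q/1: node(q(T), q(s(7))) =?= node(q(node(unit, n)), q(X1)).
Decompose node/2: q(T) =?= q(node(unit, n)),  q(s(7)) =?= q(X1).
Decompose q/1: T =?= node(unit, n).
Bind T := node(unit, n); no other remaining equation mentions T.
Decompose q/1: s(7) =?= X1.
Bind X1 := s(7). Substituting into the earlier binding gives N := q(s(7)).
MGU = { Z ↦ q(b), Y2 ↦ q(s(s(q(b)))), V ↦ 7, Q ↦ s(q(b)), R ↦ q(b), X ↦ 7, N ↦ q(s(7)), T ↦ node(unit, n), X1 ↦ s(7) }, so N ↦ q(s(7)).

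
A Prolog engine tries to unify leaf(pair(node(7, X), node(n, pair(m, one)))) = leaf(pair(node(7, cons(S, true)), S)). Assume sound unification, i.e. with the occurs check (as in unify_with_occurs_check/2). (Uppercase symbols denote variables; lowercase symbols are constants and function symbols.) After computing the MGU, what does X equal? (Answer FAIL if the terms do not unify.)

cons(node(n, pair(m, one)), true)

Decompose leaf/1: pair(node(7, X), node(n, pair(m, one))) = pair(node(7, cons(S, true)), S).
Decompose pair/2: node(7, X) = node(7, cons(S, true)),  node(n, pair(m, one)) = S.
Decompose node/2: 7 = 7,  X = cons(S, true).
Delete trivial equation 7 = 7.
Bind X := cons(S, true); no other remaining equation mentions X.
Bind S := node(n, pair(m, one)). Substituting into the earlier binding gives X := cons(node(n, pair(m, one)), true).
MGU = { X ↦ cons(node(n, pair(m, one)), true), S ↦ node(n, pair(m, one)) }, so X ↦ cons(node(n, pair(m, one)), true).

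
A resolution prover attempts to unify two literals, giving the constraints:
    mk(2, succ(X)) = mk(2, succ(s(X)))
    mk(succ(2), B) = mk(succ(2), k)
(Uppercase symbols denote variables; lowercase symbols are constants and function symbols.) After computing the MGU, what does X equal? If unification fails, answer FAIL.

Decompose mk/2: 2 = 2,  succ(X) = succ(s(X)).
Delete trivial equation 2 = 2.
Decompose succ/1: X = s(X).
Occurs check fails: X occurs in s(X); the equation X = s(X) has no finite solution.

FAIL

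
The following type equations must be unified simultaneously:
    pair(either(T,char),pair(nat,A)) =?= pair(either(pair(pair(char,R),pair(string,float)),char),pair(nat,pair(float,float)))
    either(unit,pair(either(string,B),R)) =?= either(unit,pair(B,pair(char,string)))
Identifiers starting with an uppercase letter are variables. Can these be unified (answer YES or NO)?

Decompose pair/2: either(T,char) =?= either(pair(pair(char,R),pair(string,float)),char),  pair(nat,A) =?= pair(nat,pair(float,float)).
Decompose either/2: T =?= pair(pair(char,R),pair(string,float)),  char =?= char.
Bind T := pair(pair(char,R),pair(string,float)); no other remaining equation mentions T.
Delete trivial equation char =?= char.
Decompose pair/2: nat =?= nat,  A =?= pair(float,float).
Delete trivial equation nat =?= nat.
Bind A := pair(float,float); no other remaining equation mentions A.
Decompose either/2: unit =?= unit,  pair(either(string,B),R) =?= pair(B,pair(char,string)).
Delete trivial equation unit =?= unit.
Decompose pair/2: either(string,B) =?= B,  R =?= pair(char,string).
Occurs check fails: B occurs in either(string,B); the equation B =?= either(string,B) has no finite solution.

NO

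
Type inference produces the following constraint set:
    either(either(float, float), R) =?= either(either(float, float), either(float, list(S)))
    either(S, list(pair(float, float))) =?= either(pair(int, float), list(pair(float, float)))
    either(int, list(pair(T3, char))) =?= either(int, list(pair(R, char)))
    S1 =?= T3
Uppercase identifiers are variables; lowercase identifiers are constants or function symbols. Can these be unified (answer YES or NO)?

YES

Decompose either/2: either(float, float) =?= either(float, float),  R =?= either(float, list(S)).
Delete trivial equation either(float, float) =?= either(float, float).
Bind R := either(float, list(S)); substituting into the one remaining equation that mentions R gives: either(int, list(pair(T3, char))) =?= either(int, list(pair(either(float, list(S)), char))).
Decompose either/2: S =?= pair(int, float),  list(pair(float, float)) =?= list(pair(float, float)).
Bind S := pair(int, float); substituting into the one remaining equation that mentions S gives: either(int, list(pair(T3, char))) =?= either(int, list(pair(either(float, list(pair(int, float))), char))). Substituting into the earlier binding gives R := either(float, list(pair(int, float))).
Delete trivial equation list(pair(float, float)) =?= list(pair(float, float)).
Decompose either/2: int =?= int,  list(pair(T3, char)) =?= list(pair(either(float, list(pair(int, float))), char)).
Delete trivial equation int =?= int.
Decompose list/1: pair(T3, char) =?= pair(either(float, list(pair(int, float))), char).
Decompose pair/2: T3 =?= either(float, list(pair(int, float))),  char =?= char.
Bind T3 := either(float, list(pair(int, float))); substituting into the one remaining equation that mentions T3 gives: S1 =?= either(float, list(pair(int, float))).
Delete trivial equation char =?= char.
Bind S1 := either(float, list(pair(int, float))).
No equations remain and no clash or occurs-check failure arose, so a unifier exists.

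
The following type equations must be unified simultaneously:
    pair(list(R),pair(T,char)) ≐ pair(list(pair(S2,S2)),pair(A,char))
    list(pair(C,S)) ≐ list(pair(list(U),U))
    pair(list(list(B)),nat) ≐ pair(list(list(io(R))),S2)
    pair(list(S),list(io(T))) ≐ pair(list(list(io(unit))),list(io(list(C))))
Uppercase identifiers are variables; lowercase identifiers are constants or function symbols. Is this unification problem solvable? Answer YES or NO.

Decompose pair/2: list(R) ≐ list(pair(S2,S2)),  pair(T,char) ≐ pair(A,char).
Decompose list/1: R ≐ pair(S2,S2).
Bind R := pair(S2,S2); substituting into the one remaining equation that mentions R gives: pair(list(list(B)),nat) ≐ pair(list(list(io(pair(S2,S2)))),S2).
Decompose pair/2: T ≐ A,  char ≐ char.
Bind T := A; substituting into the one remaining equation that mentions T gives: pair(list(S),list(io(A))) ≐ pair(list(list(io(unit))),list(io(list(C)))).
Delete trivial equation char ≐ char.
Decompose list/1: pair(C,S) ≐ pair(list(U),U).
Decompose pair/2: C ≐ list(U),  S ≐ U.
Bind C := list(U); substituting into the one remaining equation that mentions C gives: pair(list(S),list(io(A))) ≐ pair(list(list(io(unit))),list(io(list(list(U))))).
Bind S := U; substituting into the one remaining equation that mentions S gives: pair(list(U),list(io(A))) ≐ pair(list(list(io(unit))),list(io(list(list(U))))).
Decompose pair/2: list(list(B)) ≐ list(list(io(pair(S2,S2)))),  nat ≐ S2.
Decompose list/1: list(B) ≐ list(io(pair(S2,S2))).
Decompose list/1: B ≐ io(pair(S2,S2)).
Bind B := io(pair(S2,S2)); no other remaining equation mentions B.
Bind S2 := nat; no other remaining equation mentions S2. Substituting into the earlier bindings gives R := pair(nat,nat), B := io(pair(nat,nat)).
Decompose pair/2: list(U) ≐ list(list(io(unit))),  list(io(A)) ≐ list(io(list(list(U)))).
Decompose list/1: U ≐ list(io(unit)).
Bind U := list(io(unit)); substituting into the remaining equation gives: list(io(A)) ≐ list(io(list(list(list(io(unit)))))). Substituting into the earlier bindings gives C := list(list(io(unit))), S := list(io(unit)).
Decompose list/1: io(A) ≐ io(list(list(list(io(unit))))).
Decompose io/1: A ≐ list(list(list(io(unit)))).
Bind A := list(list(list(io(unit)))). Substituting into the earlier binding gives T := list(list(list(io(unit)))).
No equations remain and no clash or occurs-check failure arose, so a unifier exists.

YES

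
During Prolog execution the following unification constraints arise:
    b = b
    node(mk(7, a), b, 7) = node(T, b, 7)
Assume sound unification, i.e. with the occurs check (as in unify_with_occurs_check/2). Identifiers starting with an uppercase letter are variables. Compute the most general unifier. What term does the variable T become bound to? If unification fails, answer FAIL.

mk(7, a)

Delete trivial equation b = b.
Decompose node/3: mk(7, a) = T,  b = b,  7 = 7.
Bind T := mk(7, a); no other remaining equation mentions T.
Delete trivial equation b = b.
Delete trivial equation 7 = 7.
MGU = { T = mk(7, a) }, so T = mk(7, a).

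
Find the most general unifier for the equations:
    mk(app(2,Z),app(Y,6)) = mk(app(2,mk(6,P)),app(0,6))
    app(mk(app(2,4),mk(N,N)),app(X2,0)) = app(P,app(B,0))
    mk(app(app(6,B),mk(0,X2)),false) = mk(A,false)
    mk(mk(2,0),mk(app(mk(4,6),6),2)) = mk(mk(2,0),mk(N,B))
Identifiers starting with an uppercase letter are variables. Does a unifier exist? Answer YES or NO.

Decompose mk/2: app(2,Z) = app(2,mk(6,P)),  app(Y,6) = app(0,6).
Decompose app/2: 2 = 2,  Z = mk(6,P).
Delete trivial equation 2 = 2.
Bind Z := mk(6,P); no other remaining equation mentions Z.
Decompose app/2: Y = 0,  6 = 6.
Bind Y := 0; no other remaining equation mentions Y.
Delete trivial equation 6 = 6.
Decompose app/2: mk(app(2,4),mk(N,N)) = P,  app(X2,0) = app(B,0).
Bind P := mk(app(2,4),mk(N,N)); no other remaining equation mentions P. Substituting into the earlier binding gives Z := mk(6,mk(app(2,4),mk(N,N))).
Decompose app/2: X2 = B,  0 = 0.
Bind X2 := B; substituting into the one remaining equation that mentions X2 gives: mk(app(app(6,B),mk(0,B)),false) = mk(A,false).
Delete trivial equation 0 = 0.
Decompose mk/2: app(app(6,B),mk(0,B)) = A,  false = false.
Bind A := app(app(6,B),mk(0,B)); no other remaining equation mentions A.
Delete trivial equation false = false.
Decompose mk/2: mk(2,0) = mk(2,0),  mk(app(mk(4,6),6),2) = mk(N,B).
Delete trivial equation mk(2,0) = mk(2,0).
Decompose mk/2: app(mk(4,6),6) = N,  2 = B.
Bind N := app(mk(4,6),6); no other remaining equation mentions N. Substituting into the earlier bindings gives Z := mk(6,mk(app(2,4),mk(app(mk(4,6),6),app(mk(4,6),6)))), P := mk(app(2,4),mk(app(mk(4,6),6),app(mk(4,6),6))).
Bind B := 2. Substituting into the earlier bindings gives X2 := 2, A := app(app(6,2),mk(0,2)).
No equations remain and no clash or occurs-check failure arose, so a unifier exists.

YES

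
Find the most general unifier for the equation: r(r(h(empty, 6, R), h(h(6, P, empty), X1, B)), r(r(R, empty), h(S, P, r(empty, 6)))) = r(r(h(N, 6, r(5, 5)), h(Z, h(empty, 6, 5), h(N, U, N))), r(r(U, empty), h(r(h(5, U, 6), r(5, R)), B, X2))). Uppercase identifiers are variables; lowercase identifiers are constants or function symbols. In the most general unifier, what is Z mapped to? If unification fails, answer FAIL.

Decompose r/2: r(h(empty, 6, R), h(h(6, P, empty), X1, B)) = r(h(N, 6, r(5, 5)), h(Z, h(empty, 6, 5), h(N, U, N))),  r(r(R, empty), h(S, P, r(empty, 6))) = r(r(U, empty), h(r(h(5, U, 6), r(5, R)), B, X2)).
Decompose r/2: h(empty, 6, R) = h(N, 6, r(5, 5)),  h(h(6, P, empty), X1, B) = h(Z, h(empty, 6, 5), h(N, U, N)).
Decompose h/3: empty = N,  6 = 6,  R = r(5, 5).
Bind N := empty; substituting into the one remaining equation that mentions N gives: h(h(6, P, empty), X1, B) = h(Z, h(empty, 6, 5), h(empty, U, empty)).
Delete trivial equation 6 = 6.
Bind R := r(5, 5); substituting into the one remaining equation that mentions R gives: r(r(r(5, 5), empty), h(S, P, r(empty, 6))) = r(r(U, empty), h(r(h(5, U, 6), r(5, r(5, 5))), B, X2)).
Decompose h/3: h(6, P, empty) = Z,  X1 = h(empty, 6, 5),  B = h(empty, U, empty).
Bind Z := h(6, P, empty); no other remaining equation mentions Z.
Bind X1 := h(empty, 6, 5); no other remaining equation mentions X1.
Bind B := h(empty, U, empty); substituting into the remaining equation gives: r(r(r(5, 5), empty), h(S, P, r(empty, 6))) = r(r(U, empty), h(r(h(5, U, 6), r(5, r(5, 5))), h(empty, U, empty), X2)).
Decompose r/2: r(r(5, 5), empty) = r(U, empty),  h(S, P, r(empty, 6)) = h(r(h(5, U, 6), r(5, r(5, 5))), h(empty, U, empty), X2).
Decompose r/2: r(5, 5) = U,  empty = empty.
Bind U := r(5, 5); substituting into the one remaining equation that mentions U gives: h(S, P, r(empty, 6)) = h(r(h(5, r(5, 5), 6), r(5, r(5, 5))), h(empty, r(5, 5), empty), X2). Substituting into the earlier binding gives B := h(empty, r(5, 5), empty).
Delete trivial equation empty = empty.
Decompose h/3: S = r(h(5, r(5, 5), 6), r(5, r(5, 5))),  P = h(empty, r(5, 5), empty),  r(empty, 6) = X2.
Bind S := r(h(5, r(5, 5), 6), r(5, r(5, 5))); no other remaining equation mentions S.
Bind P := h(empty, r(5, 5), empty); no other remaining equation mentions P. Substituting into the earlier binding gives Z := h(6, h(empty, r(5, 5), empty), empty).
Bind X2 := r(empty, 6).
MGU = { N ↦ empty, R ↦ r(5, 5), Z ↦ h(6, h(empty, r(5, 5), empty), empty), X1 ↦ h(empty, 6, 5), B ↦ h(empty, r(5, 5), empty), U ↦ r(5, 5), S ↦ r(h(5, r(5, 5), 6), r(5, r(5, 5))), P ↦ h(empty, r(5, 5), empty), X2 ↦ r(empty, 6) }, so Z ↦ h(6, h(empty, r(5, 5), empty), empty).

h(6, h(empty, r(5, 5), empty), empty)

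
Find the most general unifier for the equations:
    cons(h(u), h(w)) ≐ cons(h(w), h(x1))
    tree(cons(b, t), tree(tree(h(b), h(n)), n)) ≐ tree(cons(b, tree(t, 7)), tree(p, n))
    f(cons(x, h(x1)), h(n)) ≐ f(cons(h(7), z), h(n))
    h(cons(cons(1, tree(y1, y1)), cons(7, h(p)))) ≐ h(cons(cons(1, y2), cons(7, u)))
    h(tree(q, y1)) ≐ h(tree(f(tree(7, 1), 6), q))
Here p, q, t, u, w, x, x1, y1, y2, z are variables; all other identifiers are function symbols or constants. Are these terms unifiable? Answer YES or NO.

NO

Decompose cons/2: h(u) ≐ h(w),  h(w) ≐ h(x1).
Decompose h/1: u ≐ w.
Bind u := w; substituting into the one remaining equation that mentions u gives: h(cons(cons(1, tree(y1, y1)), cons(7, h(p)))) ≐ h(cons(cons(1, y2), cons(7, w))).
Decompose h/1: w ≐ x1.
Bind w := x1; substituting into the one remaining equation that mentions w gives: h(cons(cons(1, tree(y1, y1)), cons(7, h(p)))) ≐ h(cons(cons(1, y2), cons(7, x1))). Substituting into the earlier binding gives u := x1.
Decompose tree/2: cons(b, t) ≐ cons(b, tree(t, 7)),  tree(tree(h(b), h(n)), n) ≐ tree(p, n).
Decompose cons/2: b ≐ b,  t ≐ tree(t, 7).
Delete trivial equation b ≐ b.
Occurs check fails: t occurs in tree(t, 7); the equation t ≐ tree(t, 7) has no finite solution.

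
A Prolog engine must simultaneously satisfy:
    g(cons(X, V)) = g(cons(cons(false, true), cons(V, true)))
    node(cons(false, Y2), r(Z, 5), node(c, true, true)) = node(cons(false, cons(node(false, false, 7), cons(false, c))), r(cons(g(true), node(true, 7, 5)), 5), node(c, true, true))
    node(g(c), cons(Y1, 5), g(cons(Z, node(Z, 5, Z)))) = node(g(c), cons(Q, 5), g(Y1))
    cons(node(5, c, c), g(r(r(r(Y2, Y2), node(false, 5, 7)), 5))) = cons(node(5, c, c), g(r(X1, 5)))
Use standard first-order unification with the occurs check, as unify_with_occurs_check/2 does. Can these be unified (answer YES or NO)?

Decompose g/1: cons(X, V) = cons(cons(false, true), cons(V, true)).
Decompose cons/2: X = cons(false, true),  V = cons(V, true).
Bind X := cons(false, true); no other remaining equation mentions X.
Occurs check fails: V occurs in cons(V, true); the equation V = cons(V, true) has no finite solution.

NO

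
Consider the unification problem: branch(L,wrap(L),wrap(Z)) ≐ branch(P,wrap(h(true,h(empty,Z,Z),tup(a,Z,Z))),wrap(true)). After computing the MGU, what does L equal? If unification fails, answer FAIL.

Decompose branch/3: L ≐ P,  wrap(L) ≐ wrap(h(true,h(empty,Z,Z),tup(a,Z,Z))),  wrap(Z) ≐ wrap(true).
Bind L := P; substituting into the one remaining equation that mentions L gives: wrap(P) ≐ wrap(h(true,h(empty,Z,Z),tup(a,Z,Z))).
Decompose wrap/1: P ≐ h(true,h(empty,Z,Z),tup(a,Z,Z)).
Bind P := h(true,h(empty,Z,Z),tup(a,Z,Z)); no other remaining equation mentions P. Substituting into the earlier binding gives L := h(true,h(empty,Z,Z),tup(a,Z,Z)).
Decompose wrap/1: Z ≐ true.
Bind Z := true. Substituting into the earlier bindings gives L := h(true,h(empty,true,true),tup(a,true,true)), P := h(true,h(empty,true,true),tup(a,true,true)).
MGU = { L -> h(true,h(empty,true,true),tup(a,true,true)), P -> h(true,h(empty,true,true),tup(a,true,true)), Z -> true }, so L -> h(true,h(empty,true,true),tup(a,true,true)).

h(true,h(empty,true,true),tup(a,true,true))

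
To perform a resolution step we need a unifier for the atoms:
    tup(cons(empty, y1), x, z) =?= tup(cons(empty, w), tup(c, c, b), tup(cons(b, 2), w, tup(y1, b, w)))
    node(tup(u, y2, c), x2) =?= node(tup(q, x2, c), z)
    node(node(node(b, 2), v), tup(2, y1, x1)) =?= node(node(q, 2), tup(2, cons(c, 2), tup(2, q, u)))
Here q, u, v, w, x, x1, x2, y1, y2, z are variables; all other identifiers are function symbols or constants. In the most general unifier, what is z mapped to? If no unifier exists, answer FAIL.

Decompose tup/3: cons(empty, y1) =?= cons(empty, w),  x =?= tup(c, c, b),  z =?= tup(cons(b, 2), w, tup(y1, b, w)).
Decompose cons/2: empty =?= empty,  y1 =?= w.
Delete trivial equation empty =?= empty.
Bind y1 := w; substituting into the 2 remaining equations that mention y1 gives: z =?= tup(cons(b, 2), w, tup(w, b, w)),  node(node(node(b, 2), v), tup(2, w, x1)) =?= node(node(q, 2), tup(2, cons(c, 2), tup(2, q, u))).
Bind x := tup(c, c, b); no other remaining equation mentions x.
Bind z := tup(cons(b, 2), w, tup(w, b, w)); substituting into the one remaining equation that mentions z gives: node(tup(u, y2, c), x2) =?= node(tup(q, x2, c), tup(cons(b, 2), w, tup(w, b, w))).
Decompose node/2: tup(u, y2, c) =?= tup(q, x2, c),  x2 =?= tup(cons(b, 2), w, tup(w, b, w)).
Decompose tup/3: u =?= q,  y2 =?= x2,  c =?= c.
Bind u := q; substituting into the one remaining equation that mentions u gives: node(node(node(b, 2), v), tup(2, w, x1)) =?= node(node(q, 2), tup(2, cons(c, 2), tup(2, q, q))).
Bind y2 := x2; no other remaining equation mentions y2.
Delete trivial equation c =?= c.
Bind x2 := tup(cons(b, 2), w, tup(w, b, w)); no other remaining equation mentions x2. Substituting into the earlier binding gives y2 := tup(cons(b, 2), w, tup(w, b, w)).
Decompose node/2: node(node(b, 2), v) =?= node(q, 2),  tup(2, w, x1) =?= tup(2, cons(c, 2), tup(2, q, q)).
Decompose node/2: node(b, 2) =?= q,  v =?= 2.
Bind q := node(b, 2); substituting into the one remaining equation that mentions q gives: tup(2, w, x1) =?= tup(2, cons(c, 2), tup(2, node(b, 2), node(b, 2))). Substituting into the earlier binding gives u := node(b, 2).
Bind v := 2; no other remaining equation mentions v.
Decompose tup/3: 2 =?= 2,  w =?= cons(c, 2),  x1 =?= tup(2, node(b, 2), node(b, 2)).
Delete trivial equation 2 =?= 2.
Bind w := cons(c, 2); no other remaining equation mentions w. Substituting into the earlier bindings gives y1 := cons(c, 2), z := tup(cons(b, 2), cons(c, 2), tup(cons(c, 2), b, cons(c, 2))), y2 := tup(cons(b, 2), cons(c, 2), tup(cons(c, 2), b, cons(c, 2))), x2 := tup(cons(b, 2), cons(c, 2), tup(cons(c, 2), b, cons(c, 2))).
Bind x1 := tup(2, node(b, 2), node(b, 2)).
MGU = { y1 := cons(c, 2), x := tup(c, c, b), z := tup(cons(b, 2), cons(c, 2), tup(cons(c, 2), b, cons(c, 2))), u := node(b, 2), y2 := tup(cons(b, 2), cons(c, 2), tup(cons(c, 2), b, cons(c, 2))), x2 := tup(cons(b, 2), cons(c, 2), tup(cons(c, 2), b, cons(c, 2))), q := node(b, 2), v := 2, w := cons(c, 2), x1 := tup(2, node(b, 2), node(b, 2)) }, so z := tup(cons(b, 2), cons(c, 2), tup(cons(c, 2), b, cons(c, 2))).

tup(cons(b, 2), cons(c, 2), tup(cons(c, 2), b, cons(c, 2)))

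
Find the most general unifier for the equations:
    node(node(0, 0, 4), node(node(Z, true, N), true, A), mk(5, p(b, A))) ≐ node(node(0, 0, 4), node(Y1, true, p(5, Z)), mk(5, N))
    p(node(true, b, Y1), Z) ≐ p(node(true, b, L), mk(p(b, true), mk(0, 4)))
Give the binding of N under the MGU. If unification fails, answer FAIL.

p(b, p(5, mk(p(b, true), mk(0, 4))))

Decompose node/3: node(0, 0, 4) ≐ node(0, 0, 4),  node(node(Z, true, N), true, A) ≐ node(Y1, true, p(5, Z)),  mk(5, p(b, A)) ≐ mk(5, N).
Delete trivial equation node(0, 0, 4) ≐ node(0, 0, 4).
Decompose node/3: node(Z, true, N) ≐ Y1,  true ≐ true,  A ≐ p(5, Z).
Bind Y1 := node(Z, true, N); substituting into the one remaining equation that mentions Y1 gives: p(node(true, b, node(Z, true, N)), Z) ≐ p(node(true, b, L), mk(p(b, true), mk(0, 4))).
Delete trivial equation true ≐ true.
Bind A := p(5, Z); substituting into the one remaining equation that mentions A gives: mk(5, p(b, p(5, Z))) ≐ mk(5, N).
Decompose mk/2: 5 ≐ 5,  p(b, p(5, Z)) ≐ N.
Delete trivial equation 5 ≐ 5.
Bind N := p(b, p(5, Z)); substituting into the remaining equation gives: p(node(true, b, node(Z, true, p(b, p(5, Z)))), Z) ≐ p(node(true, b, L), mk(p(b, true), mk(0, 4))). Substituting into the earlier binding gives Y1 := node(Z, true, p(b, p(5, Z))).
Decompose p/2: node(true, b, node(Z, true, p(b, p(5, Z)))) ≐ node(true, b, L),  Z ≐ mk(p(b, true), mk(0, 4)).
Decompose node/3: true ≐ true,  b ≐ b,  node(Z, true, p(b, p(5, Z))) ≐ L.
Delete trivial equation true ≐ true.
Delete trivial equation b ≐ b.
Bind L := node(Z, true, p(b, p(5, Z))); no other remaining equation mentions L.
Bind Z := mk(p(b, true), mk(0, 4)). Substituting into the earlier bindings gives Y1 := node(mk(p(b, true), mk(0, 4)), true, p(b, p(5, mk(p(b, true), mk(0, 4))))), A := p(5, mk(p(b, true), mk(0, 4))), N := p(b, p(5, mk(p(b, true), mk(0, 4)))), L := node(mk(p(b, true), mk(0, 4)), true, p(b, p(5, mk(p(b, true), mk(0, 4))))).
MGU = { Y1 -> node(mk(p(b, true), mk(0, 4)), true, p(b, p(5, mk(p(b, true), mk(0, 4))))), A -> p(5, mk(p(b, true), mk(0, 4))), N -> p(b, p(5, mk(p(b, true), mk(0, 4)))), L -> node(mk(p(b, true), mk(0, 4)), true, p(b, p(5, mk(p(b, true), mk(0, 4))))), Z -> mk(p(b, true), mk(0, 4)) }, so N -> p(b, p(5, mk(p(b, true), mk(0, 4)))).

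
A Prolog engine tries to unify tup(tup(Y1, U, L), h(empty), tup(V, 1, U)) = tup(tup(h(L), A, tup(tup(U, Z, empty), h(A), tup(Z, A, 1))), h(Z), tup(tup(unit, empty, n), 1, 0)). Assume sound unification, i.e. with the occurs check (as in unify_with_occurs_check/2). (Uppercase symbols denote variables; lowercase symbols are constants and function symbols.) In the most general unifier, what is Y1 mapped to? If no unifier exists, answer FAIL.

h(tup(tup(0, empty, empty), h(0), tup(empty, 0, 1)))

Decompose tup/3: tup(Y1, U, L) = tup(h(L), A, tup(tup(U, Z, empty), h(A), tup(Z, A, 1))),  h(empty) = h(Z),  tup(V, 1, U) = tup(tup(unit, empty, n), 1, 0).
Decompose tup/3: Y1 = h(L),  U = A,  L = tup(tup(U, Z, empty), h(A), tup(Z, A, 1)).
Bind Y1 := h(L); no other remaining equation mentions Y1.
Bind U := A; substituting into the 2 remaining equations that mention U gives: L = tup(tup(A, Z, empty), h(A), tup(Z, A, 1)),  tup(V, 1, A) = tup(tup(unit, empty, n), 1, 0).
Bind L := tup(tup(A, Z, empty), h(A), tup(Z, A, 1)); no other remaining equation mentions L. Substituting into the earlier binding gives Y1 := h(tup(tup(A, Z, empty), h(A), tup(Z, A, 1))).
Decompose h/1: empty = Z.
Bind Z := empty; no other remaining equation mentions Z. Substituting into the earlier bindings gives Y1 := h(tup(tup(A, empty, empty), h(A), tup(empty, A, 1))), L := tup(tup(A, empty, empty), h(A), tup(empty, A, 1)).
Decompose tup/3: V = tup(unit, empty, n),  1 = 1,  A = 0.
Bind V := tup(unit, empty, n); no other remaining equation mentions V.
Delete trivial equation 1 = 1.
Bind A := 0. Substituting into the earlier bindings gives Y1 := h(tup(tup(0, empty, empty), h(0), tup(empty, 0, 1))), U := 0, L := tup(tup(0, empty, empty), h(0), tup(empty, 0, 1)).
MGU = { Y1 ↦ h(tup(tup(0, empty, empty), h(0), tup(empty, 0, 1))), U ↦ 0, L ↦ tup(tup(0, empty, empty), h(0), tup(empty, 0, 1)), Z ↦ empty, V ↦ tup(unit, empty, n), A ↦ 0 }, so Y1 ↦ h(tup(tup(0, empty, empty), h(0), tup(empty, 0, 1))).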